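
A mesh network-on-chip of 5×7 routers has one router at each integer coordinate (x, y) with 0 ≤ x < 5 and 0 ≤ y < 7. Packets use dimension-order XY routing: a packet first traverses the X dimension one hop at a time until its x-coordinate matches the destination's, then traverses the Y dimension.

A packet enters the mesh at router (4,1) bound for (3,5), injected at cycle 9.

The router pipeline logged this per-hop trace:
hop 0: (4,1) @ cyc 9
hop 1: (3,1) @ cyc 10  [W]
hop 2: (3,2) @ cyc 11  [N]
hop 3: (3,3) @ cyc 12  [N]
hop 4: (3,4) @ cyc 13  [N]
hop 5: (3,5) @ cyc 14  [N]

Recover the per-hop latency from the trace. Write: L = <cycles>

L = 1

From hop 0 (9) to hop 1 (10): +1 cycles.
Each hop adds L, hence L = 1.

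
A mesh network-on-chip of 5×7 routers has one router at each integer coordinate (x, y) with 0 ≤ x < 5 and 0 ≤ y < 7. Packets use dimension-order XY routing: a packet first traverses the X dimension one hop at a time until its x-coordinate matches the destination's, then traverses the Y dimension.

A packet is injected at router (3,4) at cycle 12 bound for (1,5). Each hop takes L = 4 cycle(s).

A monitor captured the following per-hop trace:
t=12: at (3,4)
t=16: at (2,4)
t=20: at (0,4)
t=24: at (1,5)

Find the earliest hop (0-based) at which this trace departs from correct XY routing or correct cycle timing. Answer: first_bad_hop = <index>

check 1→ d=(-1,0) cyc+4: ok
check 2→ d=(-2,0) cyc+4: BAD: non-unit step

first_bad_hop = 2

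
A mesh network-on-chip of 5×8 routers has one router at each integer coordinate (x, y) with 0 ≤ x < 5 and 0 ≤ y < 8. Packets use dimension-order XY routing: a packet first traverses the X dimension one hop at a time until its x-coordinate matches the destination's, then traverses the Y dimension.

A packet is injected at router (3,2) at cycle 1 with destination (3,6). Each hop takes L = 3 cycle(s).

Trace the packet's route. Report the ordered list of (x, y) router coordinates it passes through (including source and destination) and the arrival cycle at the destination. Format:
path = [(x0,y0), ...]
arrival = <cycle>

[0] x=3 y=2 t=1
[1] x=3 y=3 t=4 →N
[2] x=3 y=4 t=7 →N
[3] x=3 y=5 t=10 →N
[4] x=3 y=6 t=13 →N

path = [(3,2), (3,3), (3,4), (3,5), (3,6)]
arrival = 13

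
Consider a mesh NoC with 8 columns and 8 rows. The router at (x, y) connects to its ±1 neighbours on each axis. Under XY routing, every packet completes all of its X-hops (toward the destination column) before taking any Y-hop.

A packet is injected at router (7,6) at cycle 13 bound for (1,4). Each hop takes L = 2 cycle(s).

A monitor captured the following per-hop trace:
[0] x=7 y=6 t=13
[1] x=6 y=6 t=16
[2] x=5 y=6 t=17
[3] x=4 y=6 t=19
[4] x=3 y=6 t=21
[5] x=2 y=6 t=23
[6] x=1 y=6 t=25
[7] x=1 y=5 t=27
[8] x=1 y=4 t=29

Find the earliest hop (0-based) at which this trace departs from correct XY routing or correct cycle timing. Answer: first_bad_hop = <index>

first_bad_hop = 1

[1] (-1,+0) / 3c ⇒ BAD: Δcyc=3≠L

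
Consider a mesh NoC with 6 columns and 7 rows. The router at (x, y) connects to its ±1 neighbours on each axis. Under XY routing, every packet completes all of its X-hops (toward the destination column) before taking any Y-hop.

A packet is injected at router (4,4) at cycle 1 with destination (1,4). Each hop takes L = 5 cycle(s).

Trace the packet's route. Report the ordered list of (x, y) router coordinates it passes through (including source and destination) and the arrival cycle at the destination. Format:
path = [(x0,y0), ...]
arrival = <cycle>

hop 0: (4,4) @ cyc 1
hop 1: (3,4) @ cyc 6  [W]
hop 2: (2,4) @ cyc 11  [W]
hop 3: (1,4) @ cyc 16  [W]

path = [(4,4), (3,4), (2,4), (1,4)]
arrival = 16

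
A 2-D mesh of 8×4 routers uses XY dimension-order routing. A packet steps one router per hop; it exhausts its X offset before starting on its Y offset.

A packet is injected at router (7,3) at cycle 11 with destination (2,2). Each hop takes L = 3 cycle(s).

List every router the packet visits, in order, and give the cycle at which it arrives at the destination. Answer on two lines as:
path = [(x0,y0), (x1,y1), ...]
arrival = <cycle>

[0] x=7 y=3 t=11
[1] x=6 y=3 t=14 →W
[2] x=5 y=3 t=17 →W
[3] x=4 y=3 t=20 →W
[4] x=3 y=3 t=23 →W
[5] x=2 y=3 t=26 →W
[6] x=2 y=2 t=29 →S

path = [(7,3), (6,3), (5,3), (4,3), (3,3), (2,3), (2,2)]
arrival = 29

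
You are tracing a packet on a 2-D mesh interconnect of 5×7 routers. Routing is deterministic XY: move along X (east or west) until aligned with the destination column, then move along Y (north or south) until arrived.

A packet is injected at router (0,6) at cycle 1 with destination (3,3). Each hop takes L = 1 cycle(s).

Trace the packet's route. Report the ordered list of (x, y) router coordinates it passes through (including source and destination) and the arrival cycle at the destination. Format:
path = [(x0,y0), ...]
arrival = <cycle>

hop 0: (0,6) @ cyc 1
hop 1: (1,6) @ cyc 2  [E]
hop 2: (2,6) @ cyc 3  [E]
hop 3: (3,6) @ cyc 4  [E]
hop 4: (3,5) @ cyc 5  [S]
hop 5: (3,4) @ cyc 6  [S]
hop 6: (3,3) @ cyc 7  [S]

path = [(0,6), (1,6), (2,6), (3,6), (3,5), (3,4), (3,3)]
arrival = 7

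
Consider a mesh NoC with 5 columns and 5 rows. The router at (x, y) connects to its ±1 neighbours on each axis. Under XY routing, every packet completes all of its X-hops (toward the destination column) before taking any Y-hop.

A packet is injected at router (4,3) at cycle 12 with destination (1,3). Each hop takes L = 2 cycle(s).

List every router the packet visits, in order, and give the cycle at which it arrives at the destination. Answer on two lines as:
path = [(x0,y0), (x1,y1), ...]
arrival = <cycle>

  0. router=(4,3) cycle=12 (inject)
  1. router=(3,3) cycle=14 dir=W
  2. router=(2,3) cycle=16 dir=W
  3. router=(1,3) cycle=18 dir=W

path = [(4,3), (3,3), (2,3), (1,3)]
arrival = 18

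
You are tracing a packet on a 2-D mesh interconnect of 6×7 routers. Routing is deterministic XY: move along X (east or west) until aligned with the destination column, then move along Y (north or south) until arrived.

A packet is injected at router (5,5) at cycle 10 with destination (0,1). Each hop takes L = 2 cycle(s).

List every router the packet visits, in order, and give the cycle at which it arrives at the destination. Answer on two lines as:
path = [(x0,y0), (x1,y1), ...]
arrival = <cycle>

path = [(5,5), (4,5), (3,5), (2,5), (1,5), (0,5), (0,4), (0,3), (0,2), (0,1)]
arrival = 28

#0 — 5,5 | c10
#1 — 4,5 | c12 | W
#2 — 3,5 | c14 | W
#3 — 2,5 | c16 | W
#4 — 1,5 | c18 | W
#5 — 0,5 | c20 | W
#6 — 0,4 | c22 | S
#7 — 0,3 | c24 | S
#8 — 0,2 | c26 | S
#9 — 0,1 | c28 | S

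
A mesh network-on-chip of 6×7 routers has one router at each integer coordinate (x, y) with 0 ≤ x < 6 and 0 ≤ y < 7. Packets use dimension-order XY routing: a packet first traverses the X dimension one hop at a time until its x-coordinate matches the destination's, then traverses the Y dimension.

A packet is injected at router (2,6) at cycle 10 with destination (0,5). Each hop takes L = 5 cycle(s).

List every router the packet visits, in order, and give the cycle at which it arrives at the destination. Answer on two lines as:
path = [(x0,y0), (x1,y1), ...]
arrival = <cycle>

  0. router=(2,6) cycle=10 (inject)
  1. router=(1,6) cycle=15 dir=W
  2. router=(0,6) cycle=20 dir=W
  3. router=(0,5) cycle=25 dir=S

path = [(2,6), (1,6), (0,6), (0,5)]
arrival = 25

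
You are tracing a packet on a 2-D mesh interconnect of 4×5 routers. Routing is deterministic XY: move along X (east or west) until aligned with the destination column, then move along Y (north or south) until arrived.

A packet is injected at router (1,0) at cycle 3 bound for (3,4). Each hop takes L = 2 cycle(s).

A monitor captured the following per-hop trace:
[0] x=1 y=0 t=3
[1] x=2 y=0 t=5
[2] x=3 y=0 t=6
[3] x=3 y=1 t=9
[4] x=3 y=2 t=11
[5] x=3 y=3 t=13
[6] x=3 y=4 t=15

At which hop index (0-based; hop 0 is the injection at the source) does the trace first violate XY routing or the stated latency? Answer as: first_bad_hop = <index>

hop 1: step (+1,+0), +2 cyc — ok
hop 2: step (+1,+0), +1 cyc — BAD: Δcyc=1≠L

first_bad_hop = 2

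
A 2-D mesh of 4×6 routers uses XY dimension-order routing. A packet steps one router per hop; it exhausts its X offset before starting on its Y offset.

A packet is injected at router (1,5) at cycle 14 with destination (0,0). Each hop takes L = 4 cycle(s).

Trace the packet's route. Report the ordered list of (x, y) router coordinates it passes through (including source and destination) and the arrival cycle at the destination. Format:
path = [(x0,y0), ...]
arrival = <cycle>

  0. router=(1,5) cycle=14 (inject)
  1. router=(0,5) cycle=18 dir=W
  2. router=(0,4) cycle=22 dir=S
  3. router=(0,3) cycle=26 dir=S
  4. router=(0,2) cycle=30 dir=S
  5. router=(0,1) cycle=34 dir=S
  6. router=(0,0) cycle=38 dir=S

path = [(1,5), (0,5), (0,4), (0,3), (0,2), (0,1), (0,0)]
arrival = 38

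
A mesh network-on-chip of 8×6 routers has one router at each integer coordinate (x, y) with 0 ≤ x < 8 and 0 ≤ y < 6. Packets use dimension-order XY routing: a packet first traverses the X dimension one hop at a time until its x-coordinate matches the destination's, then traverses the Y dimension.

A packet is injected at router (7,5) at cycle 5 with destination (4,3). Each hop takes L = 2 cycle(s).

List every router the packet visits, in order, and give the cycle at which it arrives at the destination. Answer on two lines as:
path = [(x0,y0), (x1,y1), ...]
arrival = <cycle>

t=5: at (7,5)
t=7: at (6,5) after W
t=9: at (5,5) after W
t=11: at (4,5) after W
t=13: at (4,4) after S
t=15: at (4,3) after S

path = [(7,5), (6,5), (5,5), (4,5), (4,4), (4,3)]
arrival = 15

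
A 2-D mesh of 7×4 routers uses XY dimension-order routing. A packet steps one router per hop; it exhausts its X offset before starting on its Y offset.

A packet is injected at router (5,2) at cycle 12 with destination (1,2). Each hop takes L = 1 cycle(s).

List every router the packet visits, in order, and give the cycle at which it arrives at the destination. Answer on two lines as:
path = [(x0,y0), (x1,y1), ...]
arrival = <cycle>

path = [(5,2), (4,2), (3,2), (2,2), (1,2)]
arrival = 16

t=12: at (5,2)
t=13: at (4,2) after W
t=14: at (3,2) after W
t=15: at (2,2) after W
t=16: at (1,2) after W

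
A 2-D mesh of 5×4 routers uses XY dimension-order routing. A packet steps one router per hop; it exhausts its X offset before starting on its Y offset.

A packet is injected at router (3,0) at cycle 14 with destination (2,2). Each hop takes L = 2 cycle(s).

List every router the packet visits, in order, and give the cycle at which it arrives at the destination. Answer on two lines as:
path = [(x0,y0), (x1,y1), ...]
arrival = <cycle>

path = [(3,0), (2,0), (2,1), (2,2)]
arrival = 20

#0 — 3,0 | c14
#1 — 2,0 | c16 | W
#2 — 2,1 | c18 | N
#3 — 2,2 | c20 | N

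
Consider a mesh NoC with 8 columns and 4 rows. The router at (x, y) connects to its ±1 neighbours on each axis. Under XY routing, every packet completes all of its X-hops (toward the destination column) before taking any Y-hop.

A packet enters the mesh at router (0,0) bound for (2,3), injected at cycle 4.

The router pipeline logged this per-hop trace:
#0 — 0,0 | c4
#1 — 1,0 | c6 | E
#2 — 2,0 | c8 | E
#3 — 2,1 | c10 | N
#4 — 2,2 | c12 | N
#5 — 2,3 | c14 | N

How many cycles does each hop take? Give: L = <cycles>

L = 2

cyc[1] − cyc[0] = 6 − 4 = 2.
Each hop adds L, hence L = 2.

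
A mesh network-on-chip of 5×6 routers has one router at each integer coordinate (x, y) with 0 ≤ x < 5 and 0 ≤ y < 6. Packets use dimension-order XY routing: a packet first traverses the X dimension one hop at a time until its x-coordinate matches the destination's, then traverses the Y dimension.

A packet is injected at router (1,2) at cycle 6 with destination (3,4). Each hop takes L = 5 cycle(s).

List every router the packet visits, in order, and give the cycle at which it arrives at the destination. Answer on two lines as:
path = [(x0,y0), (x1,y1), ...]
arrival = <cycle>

path = [(1,2), (2,2), (3,2), (3,3), (3,4)]
arrival = 26

#0 — 1,2 | c6
#1 — 2,2 | c11 | E
#2 — 3,2 | c16 | E
#3 — 3,3 | c21 | N
#4 — 3,4 | c26 | N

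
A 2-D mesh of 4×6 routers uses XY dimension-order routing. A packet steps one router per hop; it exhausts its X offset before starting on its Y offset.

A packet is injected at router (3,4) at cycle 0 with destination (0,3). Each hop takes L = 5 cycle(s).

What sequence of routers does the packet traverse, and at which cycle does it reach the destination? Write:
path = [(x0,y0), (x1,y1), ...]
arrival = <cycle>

path = [(3,4), (2,4), (1,4), (0,4), (0,3)]
arrival = 20

src (3,4)  cyc=0
W→(2,4)  cyc=5
W→(1,4)  cyc=10
W→(0,4)  cyc=15
S→(0,3)  cyc=20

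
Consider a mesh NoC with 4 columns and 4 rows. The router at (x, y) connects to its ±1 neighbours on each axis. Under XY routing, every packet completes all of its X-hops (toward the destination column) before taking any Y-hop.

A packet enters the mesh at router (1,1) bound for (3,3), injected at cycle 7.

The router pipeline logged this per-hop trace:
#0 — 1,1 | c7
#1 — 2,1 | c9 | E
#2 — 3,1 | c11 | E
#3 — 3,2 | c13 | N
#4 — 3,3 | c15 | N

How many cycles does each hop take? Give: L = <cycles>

cyc[1] − cyc[0] = 9 − 7 = 2.
Each hop adds L, hence L = 2.

L = 2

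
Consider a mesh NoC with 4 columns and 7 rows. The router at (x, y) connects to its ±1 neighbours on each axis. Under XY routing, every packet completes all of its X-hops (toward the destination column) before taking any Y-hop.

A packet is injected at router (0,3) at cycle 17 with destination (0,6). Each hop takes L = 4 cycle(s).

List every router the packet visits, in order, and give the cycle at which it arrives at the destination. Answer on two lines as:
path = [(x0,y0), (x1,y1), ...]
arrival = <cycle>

t=17: at (0,3)
t=21: at (0,4) after N
t=25: at (0,5) after N
t=29: at (0,6) after N

path = [(0,3), (0,4), (0,5), (0,6)]
arrival = 29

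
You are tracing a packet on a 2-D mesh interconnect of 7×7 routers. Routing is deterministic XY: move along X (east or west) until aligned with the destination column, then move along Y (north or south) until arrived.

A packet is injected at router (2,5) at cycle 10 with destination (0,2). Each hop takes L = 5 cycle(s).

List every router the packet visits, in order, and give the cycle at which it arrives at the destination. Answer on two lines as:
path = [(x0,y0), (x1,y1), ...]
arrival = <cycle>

path = [(2,5), (1,5), (0,5), (0,4), (0,3), (0,2)]
arrival = 35

src (2,5)  cyc=10
W→(1,5)  cyc=15
W→(0,5)  cyc=20
S→(0,4)  cyc=25
S→(0,3)  cyc=30
S→(0,2)  cyc=35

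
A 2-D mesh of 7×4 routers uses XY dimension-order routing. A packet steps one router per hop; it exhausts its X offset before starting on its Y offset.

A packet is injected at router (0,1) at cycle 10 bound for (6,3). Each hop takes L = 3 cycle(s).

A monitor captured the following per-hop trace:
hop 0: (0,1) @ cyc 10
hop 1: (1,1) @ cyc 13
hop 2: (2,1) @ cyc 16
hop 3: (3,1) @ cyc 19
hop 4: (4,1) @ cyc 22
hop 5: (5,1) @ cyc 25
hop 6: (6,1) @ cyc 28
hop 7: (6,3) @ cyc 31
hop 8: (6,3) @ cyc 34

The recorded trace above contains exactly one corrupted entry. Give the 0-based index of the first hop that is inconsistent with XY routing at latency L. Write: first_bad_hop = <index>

  1: Δx=+1 Δy=+0 Δt=3 [ok]
  2: Δx=+1 Δy=+0 Δt=3 [ok]
  3: Δx=+1 Δy=+0 Δt=3 [ok]
  4: Δx=+1 Δy=+0 Δt=3 [ok]
  5: Δx=+1 Δy=+0 Δt=3 [ok]
  6: Δx=+1 Δy=+0 Δt=3 [ok]
  7: Δx=+0 Δy=+2 Δt=3 [BAD: non-unit step]

first_bad_hop = 7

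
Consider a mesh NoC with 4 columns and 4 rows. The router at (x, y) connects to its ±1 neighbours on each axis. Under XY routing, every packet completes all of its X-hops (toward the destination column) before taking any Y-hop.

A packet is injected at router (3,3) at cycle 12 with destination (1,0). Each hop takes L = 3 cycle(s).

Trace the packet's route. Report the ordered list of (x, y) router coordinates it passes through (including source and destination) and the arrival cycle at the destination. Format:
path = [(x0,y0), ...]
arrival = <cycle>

#0 — 3,3 | c12
#1 — 2,3 | c15 | W
#2 — 1,3 | c18 | W
#3 — 1,2 | c21 | S
#4 — 1,1 | c24 | S
#5 — 1,0 | c27 | S

path = [(3,3), (2,3), (1,3), (1,2), (1,1), (1,0)]
arrival = 27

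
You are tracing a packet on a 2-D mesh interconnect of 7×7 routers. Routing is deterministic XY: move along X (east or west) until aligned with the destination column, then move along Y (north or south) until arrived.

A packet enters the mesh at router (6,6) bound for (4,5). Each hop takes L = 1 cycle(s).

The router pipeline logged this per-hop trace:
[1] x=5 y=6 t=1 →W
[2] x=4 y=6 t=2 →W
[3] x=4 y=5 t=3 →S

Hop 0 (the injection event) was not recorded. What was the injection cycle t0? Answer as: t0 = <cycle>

t0 = 0

At hop 1 the cycle is 1; in general cyc_k = t0 + kL.
Subtract one hop: t0 = 1 − 1 = 0.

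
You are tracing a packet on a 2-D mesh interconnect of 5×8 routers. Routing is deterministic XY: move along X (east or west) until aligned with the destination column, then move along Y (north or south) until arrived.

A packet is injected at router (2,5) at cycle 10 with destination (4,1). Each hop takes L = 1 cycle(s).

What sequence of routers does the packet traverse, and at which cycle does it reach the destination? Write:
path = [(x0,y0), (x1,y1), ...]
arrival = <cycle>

path = [(2,5), (3,5), (4,5), (4,4), (4,3), (4,2), (4,1)]
arrival = 16

hop 0: (2,5) @ cyc 10
hop 1: (3,5) @ cyc 11  [E]
hop 2: (4,5) @ cyc 12  [E]
hop 3: (4,4) @ cyc 13  [S]
hop 4: (4,3) @ cyc 14  [S]
hop 5: (4,2) @ cyc 15  [S]
hop 6: (4,1) @ cyc 16  [S]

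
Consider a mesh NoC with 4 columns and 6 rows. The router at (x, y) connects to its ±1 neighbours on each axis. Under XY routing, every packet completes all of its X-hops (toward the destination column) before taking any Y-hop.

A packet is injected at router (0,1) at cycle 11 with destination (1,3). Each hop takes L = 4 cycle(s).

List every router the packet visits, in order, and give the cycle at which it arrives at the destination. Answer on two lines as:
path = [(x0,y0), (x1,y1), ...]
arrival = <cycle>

  0. router=(0,1) cycle=11 (inject)
  1. router=(1,1) cycle=15 dir=E
  2. router=(1,2) cycle=19 dir=N
  3. router=(1,3) cycle=23 dir=N

path = [(0,1), (1,1), (1,2), (1,3)]
arrival = 23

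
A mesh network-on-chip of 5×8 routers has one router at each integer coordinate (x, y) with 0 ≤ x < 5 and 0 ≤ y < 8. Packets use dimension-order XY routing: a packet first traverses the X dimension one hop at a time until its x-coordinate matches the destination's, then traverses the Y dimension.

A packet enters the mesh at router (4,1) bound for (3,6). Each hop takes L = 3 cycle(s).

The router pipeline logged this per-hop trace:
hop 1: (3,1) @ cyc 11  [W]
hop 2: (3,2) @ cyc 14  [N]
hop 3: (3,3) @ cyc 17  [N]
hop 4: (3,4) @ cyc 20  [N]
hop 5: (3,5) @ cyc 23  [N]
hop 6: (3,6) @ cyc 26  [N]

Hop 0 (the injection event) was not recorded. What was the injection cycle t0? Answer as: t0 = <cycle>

t0 = 8

Hop 1 reached at cycle 11; hop k is at t0 + k·L.
t0 = cyc[1] − L = 11 − 3 = 8.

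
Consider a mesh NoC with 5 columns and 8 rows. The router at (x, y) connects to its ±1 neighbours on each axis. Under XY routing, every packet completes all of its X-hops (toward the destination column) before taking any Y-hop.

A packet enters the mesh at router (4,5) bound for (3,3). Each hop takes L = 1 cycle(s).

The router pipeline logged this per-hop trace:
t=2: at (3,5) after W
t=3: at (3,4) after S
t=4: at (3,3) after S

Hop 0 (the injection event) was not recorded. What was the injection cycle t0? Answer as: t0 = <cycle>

t0 = 1

The first recorded entry is hop 1 at cycle 2.
Subtract one hop: t0 = 2 − 1 = 1.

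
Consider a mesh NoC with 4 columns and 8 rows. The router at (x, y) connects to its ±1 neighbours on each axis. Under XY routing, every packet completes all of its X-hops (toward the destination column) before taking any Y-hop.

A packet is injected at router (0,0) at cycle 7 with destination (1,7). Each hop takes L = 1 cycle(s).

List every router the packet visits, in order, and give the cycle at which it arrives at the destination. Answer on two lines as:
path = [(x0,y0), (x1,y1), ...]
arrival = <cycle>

path = [(0,0), (1,0), (1,1), (1,2), (1,3), (1,4), (1,5), (1,6), (1,7)]
arrival = 15

hop 0: (0,0) @ cyc 7
hop 1: (1,0) @ cyc 8  [E]
hop 2: (1,1) @ cyc 9  [N]
hop 3: (1,2) @ cyc 10  [N]
hop 4: (1,3) @ cyc 11  [N]
hop 5: (1,4) @ cyc 12  [N]
hop 6: (1,5) @ cyc 13  [N]
hop 7: (1,6) @ cyc 14  [N]
hop 8: (1,7) @ cyc 15  [N]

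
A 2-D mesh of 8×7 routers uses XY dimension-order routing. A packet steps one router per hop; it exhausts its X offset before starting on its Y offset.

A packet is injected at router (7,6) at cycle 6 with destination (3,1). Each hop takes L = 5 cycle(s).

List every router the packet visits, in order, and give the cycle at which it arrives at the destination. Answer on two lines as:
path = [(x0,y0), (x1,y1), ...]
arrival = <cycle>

path = [(7,6), (6,6), (5,6), (4,6), (3,6), (3,5), (3,4), (3,3), (3,2), (3,1)]
arrival = 51

[0] x=7 y=6 t=6
[1] x=6 y=6 t=11 →W
[2] x=5 y=6 t=16 →W
[3] x=4 y=6 t=21 →W
[4] x=3 y=6 t=26 →W
[5] x=3 y=5 t=31 →S
[6] x=3 y=4 t=36 →S
[7] x=3 y=3 t=41 →S
[8] x=3 y=2 t=46 →S
[9] x=3 y=1 t=51 →S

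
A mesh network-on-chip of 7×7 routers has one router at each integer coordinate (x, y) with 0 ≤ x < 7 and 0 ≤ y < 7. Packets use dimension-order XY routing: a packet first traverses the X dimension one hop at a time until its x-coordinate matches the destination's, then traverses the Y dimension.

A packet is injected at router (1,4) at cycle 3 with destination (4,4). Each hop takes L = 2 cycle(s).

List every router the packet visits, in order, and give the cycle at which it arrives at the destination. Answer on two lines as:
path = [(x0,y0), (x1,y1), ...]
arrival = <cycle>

[0] x=1 y=4 t=3
[1] x=2 y=4 t=5 →E
[2] x=3 y=4 t=7 →E
[3] x=4 y=4 t=9 →E

path = [(1,4), (2,4), (3,4), (4,4)]
arrival = 9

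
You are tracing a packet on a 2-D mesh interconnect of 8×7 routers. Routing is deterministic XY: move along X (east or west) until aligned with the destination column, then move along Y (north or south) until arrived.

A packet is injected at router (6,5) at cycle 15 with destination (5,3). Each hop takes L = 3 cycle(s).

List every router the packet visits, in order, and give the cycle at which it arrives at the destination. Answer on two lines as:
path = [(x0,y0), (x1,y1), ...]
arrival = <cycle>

src (6,5)  cyc=15
W→(5,5)  cyc=18
S→(5,4)  cyc=21
S→(5,3)  cyc=24

path = [(6,5), (5,5), (5,4), (5,3)]
arrival = 24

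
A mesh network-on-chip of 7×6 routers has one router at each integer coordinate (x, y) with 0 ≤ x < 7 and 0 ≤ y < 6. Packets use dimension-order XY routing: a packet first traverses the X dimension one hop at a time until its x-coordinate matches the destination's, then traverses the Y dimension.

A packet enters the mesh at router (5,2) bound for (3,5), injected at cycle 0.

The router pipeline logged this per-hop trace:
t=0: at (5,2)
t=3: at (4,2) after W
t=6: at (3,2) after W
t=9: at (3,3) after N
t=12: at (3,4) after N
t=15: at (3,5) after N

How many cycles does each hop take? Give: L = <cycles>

From hop 0 (0) to hop 1 (3): +3 cycles.
One hop costs L cycles, so L = 3.

L = 3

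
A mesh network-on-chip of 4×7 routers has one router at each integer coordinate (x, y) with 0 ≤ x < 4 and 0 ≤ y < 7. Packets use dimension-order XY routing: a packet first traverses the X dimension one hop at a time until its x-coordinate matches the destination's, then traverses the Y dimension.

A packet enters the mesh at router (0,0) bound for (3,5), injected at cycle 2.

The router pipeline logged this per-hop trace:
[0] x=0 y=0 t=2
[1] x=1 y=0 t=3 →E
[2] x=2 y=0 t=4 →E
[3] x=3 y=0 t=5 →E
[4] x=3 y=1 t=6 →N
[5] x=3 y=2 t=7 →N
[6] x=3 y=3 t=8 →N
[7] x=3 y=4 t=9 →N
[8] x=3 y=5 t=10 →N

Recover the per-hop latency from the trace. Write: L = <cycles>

From hop 0 (2) to hop 1 (3): +1 cycles.
Each hop adds L, hence L = 1.

L = 1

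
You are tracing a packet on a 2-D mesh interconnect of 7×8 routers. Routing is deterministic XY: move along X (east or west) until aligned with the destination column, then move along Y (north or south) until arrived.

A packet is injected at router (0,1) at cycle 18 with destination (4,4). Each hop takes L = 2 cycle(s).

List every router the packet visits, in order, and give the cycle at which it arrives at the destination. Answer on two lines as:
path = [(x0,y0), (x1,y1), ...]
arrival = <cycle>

path = [(0,1), (1,1), (2,1), (3,1), (4,1), (4,2), (4,3), (4,4)]
arrival = 32

[0] x=0 y=1 t=18
[1] x=1 y=1 t=20 →E
[2] x=2 y=1 t=22 →E
[3] x=3 y=1 t=24 →E
[4] x=4 y=1 t=26 →E
[5] x=4 y=2 t=28 →N
[6] x=4 y=3 t=30 →N
[7] x=4 y=4 t=32 →N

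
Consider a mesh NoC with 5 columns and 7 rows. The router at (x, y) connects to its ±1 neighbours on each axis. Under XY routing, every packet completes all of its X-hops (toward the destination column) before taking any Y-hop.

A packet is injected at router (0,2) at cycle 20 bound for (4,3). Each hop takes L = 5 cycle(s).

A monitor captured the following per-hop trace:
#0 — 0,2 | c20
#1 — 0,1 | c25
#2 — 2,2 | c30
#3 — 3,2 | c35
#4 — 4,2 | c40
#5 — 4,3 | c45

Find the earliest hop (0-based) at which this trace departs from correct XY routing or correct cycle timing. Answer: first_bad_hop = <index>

first_bad_hop = 1

[1] (+0,-1) / 5c ⇒ BAD: Y-move but x=0≠4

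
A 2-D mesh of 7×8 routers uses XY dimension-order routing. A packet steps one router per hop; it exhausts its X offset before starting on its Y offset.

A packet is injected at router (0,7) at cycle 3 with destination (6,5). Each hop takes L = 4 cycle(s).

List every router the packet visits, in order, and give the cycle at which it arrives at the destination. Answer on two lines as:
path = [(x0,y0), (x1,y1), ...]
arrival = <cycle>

[0] x=0 y=7 t=3
[1] x=1 y=7 t=7 →E
[2] x=2 y=7 t=11 →E
[3] x=3 y=7 t=15 →E
[4] x=4 y=7 t=19 →E
[5] x=5 y=7 t=23 →E
[6] x=6 y=7 t=27 →E
[7] x=6 y=6 t=31 →S
[8] x=6 y=5 t=35 →S

path = [(0,7), (1,7), (2,7), (3,7), (4,7), (5,7), (6,7), (6,6), (6,5)]
arrival = 35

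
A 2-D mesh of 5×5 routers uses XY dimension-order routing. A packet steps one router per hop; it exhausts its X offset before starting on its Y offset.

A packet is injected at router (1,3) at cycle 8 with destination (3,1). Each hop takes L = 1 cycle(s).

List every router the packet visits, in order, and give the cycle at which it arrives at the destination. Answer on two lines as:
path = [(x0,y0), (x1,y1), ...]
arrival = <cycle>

path = [(1,3), (2,3), (3,3), (3,2), (3,1)]
arrival = 12

hop 0: (1,3) @ cyc 8
hop 1: (2,3) @ cyc 9  [E]
hop 2: (3,3) @ cyc 10  [E]
hop 3: (3,2) @ cyc 11  [S]
hop 4: (3,1) @ cyc 12  [S]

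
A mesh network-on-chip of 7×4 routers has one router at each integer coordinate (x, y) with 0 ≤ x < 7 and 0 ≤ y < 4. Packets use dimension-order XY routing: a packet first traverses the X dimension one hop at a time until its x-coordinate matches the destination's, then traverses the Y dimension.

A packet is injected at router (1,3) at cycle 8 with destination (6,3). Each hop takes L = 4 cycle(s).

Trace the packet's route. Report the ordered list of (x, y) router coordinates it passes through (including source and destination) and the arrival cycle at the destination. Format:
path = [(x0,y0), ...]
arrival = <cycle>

path = [(1,3), (2,3), (3,3), (4,3), (5,3), (6,3)]
arrival = 28

hop 0: (1,3) @ cyc 8
hop 1: (2,3) @ cyc 12  [E]
hop 2: (3,3) @ cyc 16  [E]
hop 3: (4,3) @ cyc 20  [E]
hop 4: (5,3) @ cyc 24  [E]
hop 5: (6,3) @ cyc 28  [E]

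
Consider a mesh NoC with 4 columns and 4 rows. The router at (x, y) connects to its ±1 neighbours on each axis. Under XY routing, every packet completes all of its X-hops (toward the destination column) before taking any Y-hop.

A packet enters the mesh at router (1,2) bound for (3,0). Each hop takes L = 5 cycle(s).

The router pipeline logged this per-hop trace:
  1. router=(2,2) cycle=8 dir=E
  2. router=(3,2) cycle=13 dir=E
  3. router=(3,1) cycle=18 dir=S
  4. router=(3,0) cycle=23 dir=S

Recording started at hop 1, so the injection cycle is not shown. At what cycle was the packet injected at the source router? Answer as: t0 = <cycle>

t0 = 3

The first recorded entry is hop 1 at cycle 8.
Therefore t0 = 8 − L = 3.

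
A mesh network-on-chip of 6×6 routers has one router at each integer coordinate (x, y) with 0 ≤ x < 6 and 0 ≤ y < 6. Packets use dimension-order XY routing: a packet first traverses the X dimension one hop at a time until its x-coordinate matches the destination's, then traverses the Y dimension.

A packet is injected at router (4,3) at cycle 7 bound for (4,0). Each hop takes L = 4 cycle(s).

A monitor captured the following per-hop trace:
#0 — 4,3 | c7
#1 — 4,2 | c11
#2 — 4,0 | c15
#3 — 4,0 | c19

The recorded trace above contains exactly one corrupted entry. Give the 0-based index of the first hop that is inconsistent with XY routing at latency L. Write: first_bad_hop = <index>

hop 1: step (+0,-1), +4 cyc — ok
hop 2: step (+0,-2), +4 cyc — BAD: non-unit step

first_bad_hop = 2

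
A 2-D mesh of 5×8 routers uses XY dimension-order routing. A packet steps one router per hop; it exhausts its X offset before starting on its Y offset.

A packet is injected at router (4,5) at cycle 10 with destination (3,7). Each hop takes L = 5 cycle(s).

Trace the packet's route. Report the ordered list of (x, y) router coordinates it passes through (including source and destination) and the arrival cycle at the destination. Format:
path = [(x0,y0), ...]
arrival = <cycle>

src (4,5)  cyc=10
W→(3,5)  cyc=15
N→(3,6)  cyc=20
N→(3,7)  cyc=25

path = [(4,5), (3,5), (3,6), (3,7)]
arrival = 25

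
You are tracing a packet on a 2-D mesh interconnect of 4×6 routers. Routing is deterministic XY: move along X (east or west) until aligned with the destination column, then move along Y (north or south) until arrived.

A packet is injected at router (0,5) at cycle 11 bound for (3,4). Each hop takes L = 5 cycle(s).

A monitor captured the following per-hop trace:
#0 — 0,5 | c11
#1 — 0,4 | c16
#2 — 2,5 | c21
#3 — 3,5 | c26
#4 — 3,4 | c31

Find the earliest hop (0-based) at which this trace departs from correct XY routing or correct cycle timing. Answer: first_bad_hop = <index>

hop 1: step (+0,-1), +5 cyc — BAD: Y-move but x=0≠3

first_bad_hop = 1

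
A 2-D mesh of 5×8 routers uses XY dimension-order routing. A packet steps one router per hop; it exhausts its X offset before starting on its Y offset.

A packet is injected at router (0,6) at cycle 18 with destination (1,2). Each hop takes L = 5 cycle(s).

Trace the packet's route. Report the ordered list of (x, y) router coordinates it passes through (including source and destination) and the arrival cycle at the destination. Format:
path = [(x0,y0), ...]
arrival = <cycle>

path = [(0,6), (1,6), (1,5), (1,4), (1,3), (1,2)]
arrival = 43

hop 0: (0,6) @ cyc 18
hop 1: (1,6) @ cyc 23  [E]
hop 2: (1,5) @ cyc 28  [S]
hop 3: (1,4) @ cyc 33  [S]
hop 4: (1,3) @ cyc 38  [S]
hop 5: (1,2) @ cyc 43  [S]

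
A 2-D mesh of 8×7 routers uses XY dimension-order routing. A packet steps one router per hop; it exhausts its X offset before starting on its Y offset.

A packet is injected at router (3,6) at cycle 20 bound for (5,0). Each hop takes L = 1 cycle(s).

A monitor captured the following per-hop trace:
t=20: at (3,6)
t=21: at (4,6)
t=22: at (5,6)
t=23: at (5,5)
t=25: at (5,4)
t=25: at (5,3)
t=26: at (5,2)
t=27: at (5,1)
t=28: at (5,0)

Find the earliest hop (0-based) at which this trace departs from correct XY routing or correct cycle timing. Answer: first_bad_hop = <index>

check 1→ d=(1,0) cyc+1: ok
check 2→ d=(1,0) cyc+1: ok
check 3→ d=(0,-1) cyc+1: ok
check 4→ d=(0,-1) cyc+2: BAD: Δcyc=2≠L

first_bad_hop = 4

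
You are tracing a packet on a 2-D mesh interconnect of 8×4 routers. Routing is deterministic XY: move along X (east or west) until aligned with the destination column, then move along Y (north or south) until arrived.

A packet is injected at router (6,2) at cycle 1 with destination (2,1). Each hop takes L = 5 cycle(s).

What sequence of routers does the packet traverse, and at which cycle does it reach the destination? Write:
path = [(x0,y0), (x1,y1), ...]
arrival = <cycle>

#0 — 6,2 | c1
#1 — 5,2 | c6 | W
#2 — 4,2 | c11 | W
#3 — 3,2 | c16 | W
#4 — 2,2 | c21 | W
#5 — 2,1 | c26 | S

path = [(6,2), (5,2), (4,2), (3,2), (2,2), (2,1)]
arrival = 26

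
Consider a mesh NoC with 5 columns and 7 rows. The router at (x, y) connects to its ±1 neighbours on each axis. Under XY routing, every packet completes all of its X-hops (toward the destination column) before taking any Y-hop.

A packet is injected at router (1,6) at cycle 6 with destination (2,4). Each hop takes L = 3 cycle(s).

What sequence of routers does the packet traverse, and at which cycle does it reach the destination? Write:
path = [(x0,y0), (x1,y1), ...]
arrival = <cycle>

t=6: at (1,6)
t=9: at (2,6) after E
t=12: at (2,5) after S
t=15: at (2,4) after S

path = [(1,6), (2,6), (2,5), (2,4)]
arrival = 15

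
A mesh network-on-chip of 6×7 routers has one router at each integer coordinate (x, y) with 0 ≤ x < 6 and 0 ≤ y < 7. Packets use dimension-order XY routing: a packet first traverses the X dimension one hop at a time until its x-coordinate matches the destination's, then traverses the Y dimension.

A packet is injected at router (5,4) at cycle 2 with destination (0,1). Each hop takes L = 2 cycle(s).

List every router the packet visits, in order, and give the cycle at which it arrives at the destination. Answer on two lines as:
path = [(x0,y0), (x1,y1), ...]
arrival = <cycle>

path = [(5,4), (4,4), (3,4), (2,4), (1,4), (0,4), (0,3), (0,2), (0,1)]
arrival = 18

hop 0: (5,4) @ cyc 2
hop 1: (4,4) @ cyc 4  [W]
hop 2: (3,4) @ cyc 6  [W]
hop 3: (2,4) @ cyc 8  [W]
hop 4: (1,4) @ cyc 10  [W]
hop 5: (0,4) @ cyc 12  [W]
hop 6: (0,3) @ cyc 14  [S]
hop 7: (0,2) @ cyc 16  [S]
hop 8: (0,1) @ cyc 18  [S]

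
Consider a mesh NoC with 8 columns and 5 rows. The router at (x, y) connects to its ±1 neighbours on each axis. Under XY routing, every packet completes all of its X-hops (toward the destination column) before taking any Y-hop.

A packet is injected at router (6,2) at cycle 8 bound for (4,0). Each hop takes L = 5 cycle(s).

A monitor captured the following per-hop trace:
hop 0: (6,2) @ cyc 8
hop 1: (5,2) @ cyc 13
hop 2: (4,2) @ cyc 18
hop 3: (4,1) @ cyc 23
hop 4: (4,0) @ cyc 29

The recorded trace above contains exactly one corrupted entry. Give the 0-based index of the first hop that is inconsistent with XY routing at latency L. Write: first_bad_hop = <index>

first_bad_hop = 4

  1: Δx=-1 Δy=+0 Δt=5 [ok]
  2: Δx=-1 Δy=+0 Δt=5 [ok]
  3: Δx=+0 Δy=-1 Δt=5 [ok]
  4: Δx=+0 Δy=-1 Δt=6 [BAD: Δcyc=6≠L]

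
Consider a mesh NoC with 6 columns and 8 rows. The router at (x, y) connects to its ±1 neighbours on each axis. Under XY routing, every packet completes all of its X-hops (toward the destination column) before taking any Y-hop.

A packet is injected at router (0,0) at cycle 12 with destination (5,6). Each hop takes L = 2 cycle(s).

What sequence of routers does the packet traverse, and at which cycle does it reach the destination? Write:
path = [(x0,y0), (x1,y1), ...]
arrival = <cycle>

hop 0: (0,0) @ cyc 12
hop 1: (1,0) @ cyc 14  [E]
hop 2: (2,0) @ cyc 16  [E]
hop 3: (3,0) @ cyc 18  [E]
hop 4: (4,0) @ cyc 20  [E]
hop 5: (5,0) @ cyc 22  [E]
hop 6: (5,1) @ cyc 24  [N]
hop 7: (5,2) @ cyc 26  [N]
hop 8: (5,3) @ cyc 28  [N]
hop 9: (5,4) @ cyc 30  [N]
hop 10: (5,5) @ cyc 32  [N]
hop 11: (5,6) @ cyc 34  [N]

path = [(0,0), (1,0), (2,0), (3,0), (4,0), (5,0), (5,1), (5,2), (5,3), (5,4), (5,5), (5,6)]
arrival = 34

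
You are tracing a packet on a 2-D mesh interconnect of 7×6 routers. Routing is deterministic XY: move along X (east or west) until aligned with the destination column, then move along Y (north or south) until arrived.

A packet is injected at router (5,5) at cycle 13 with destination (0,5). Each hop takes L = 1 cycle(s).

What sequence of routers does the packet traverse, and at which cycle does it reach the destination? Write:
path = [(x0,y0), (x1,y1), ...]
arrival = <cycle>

path = [(5,5), (4,5), (3,5), (2,5), (1,5), (0,5)]
arrival = 18

#0 — 5,5 | c13
#1 — 4,5 | c14 | W
#2 — 3,5 | c15 | W
#3 — 2,5 | c16 | W
#4 — 1,5 | c17 | W
#5 — 0,5 | c18 | W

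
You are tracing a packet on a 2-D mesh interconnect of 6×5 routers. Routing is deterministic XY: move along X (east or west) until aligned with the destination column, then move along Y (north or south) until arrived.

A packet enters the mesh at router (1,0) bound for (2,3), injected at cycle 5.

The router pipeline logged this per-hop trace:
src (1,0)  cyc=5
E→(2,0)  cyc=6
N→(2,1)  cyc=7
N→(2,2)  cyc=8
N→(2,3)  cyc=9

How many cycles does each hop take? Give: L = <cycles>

Δcyc across hop 0→1: 6 − 5 = 1.
One hop costs L cycles, so L = 1.

L = 1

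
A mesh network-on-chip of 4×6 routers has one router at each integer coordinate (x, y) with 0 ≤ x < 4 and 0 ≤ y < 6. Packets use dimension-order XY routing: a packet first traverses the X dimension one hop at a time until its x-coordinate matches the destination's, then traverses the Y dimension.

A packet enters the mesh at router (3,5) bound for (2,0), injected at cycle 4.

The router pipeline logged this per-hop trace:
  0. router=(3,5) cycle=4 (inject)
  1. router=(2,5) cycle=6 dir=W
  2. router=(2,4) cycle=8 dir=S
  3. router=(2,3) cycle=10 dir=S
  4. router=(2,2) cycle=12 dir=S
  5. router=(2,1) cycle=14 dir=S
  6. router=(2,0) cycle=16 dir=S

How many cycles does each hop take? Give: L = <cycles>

Between hops 0 and 1 the cycle counter advances 6 − 4 = 2.
Per-hop latency L = Δcyc = 2.

L = 2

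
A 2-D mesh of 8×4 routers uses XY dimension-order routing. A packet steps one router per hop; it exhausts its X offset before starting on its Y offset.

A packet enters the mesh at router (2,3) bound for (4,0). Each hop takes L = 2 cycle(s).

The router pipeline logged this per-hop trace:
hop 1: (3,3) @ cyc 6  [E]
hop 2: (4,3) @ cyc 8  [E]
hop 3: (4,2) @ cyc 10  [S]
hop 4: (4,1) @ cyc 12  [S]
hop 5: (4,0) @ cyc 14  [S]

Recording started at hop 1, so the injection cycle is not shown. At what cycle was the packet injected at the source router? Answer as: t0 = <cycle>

t0 = 4

At hop 1 the cycle is 6; in general cyc_k = t0 + kL.
t0 = cyc[1] − L = 6 − 2 = 4.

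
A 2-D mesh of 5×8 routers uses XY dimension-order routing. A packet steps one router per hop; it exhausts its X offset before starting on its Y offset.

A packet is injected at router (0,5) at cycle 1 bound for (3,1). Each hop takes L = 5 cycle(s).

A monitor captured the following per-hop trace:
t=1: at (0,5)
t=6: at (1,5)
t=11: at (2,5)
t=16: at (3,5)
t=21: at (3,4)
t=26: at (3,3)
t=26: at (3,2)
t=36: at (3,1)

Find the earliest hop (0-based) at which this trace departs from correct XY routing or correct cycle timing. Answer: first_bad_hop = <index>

  1: Δx=+1 Δy=+0 Δt=5 [ok]
  2: Δx=+1 Δy=+0 Δt=5 [ok]
  3: Δx=+1 Δy=+0 Δt=5 [ok]
  4: Δx=+0 Δy=-1 Δt=5 [ok]
  5: Δx=+0 Δy=-1 Δt=5 [ok]
  6: Δx=+0 Δy=-1 Δt=0 [BAD: Δcyc=0≠L]

first_bad_hop = 6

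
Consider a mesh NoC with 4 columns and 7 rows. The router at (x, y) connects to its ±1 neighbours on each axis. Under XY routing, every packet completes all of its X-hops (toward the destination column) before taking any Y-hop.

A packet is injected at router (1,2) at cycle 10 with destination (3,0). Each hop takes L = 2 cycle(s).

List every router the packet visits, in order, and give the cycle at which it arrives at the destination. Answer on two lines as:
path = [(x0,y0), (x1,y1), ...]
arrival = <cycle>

  0. router=(1,2) cycle=10 (inject)
  1. router=(2,2) cycle=12 dir=E
  2. router=(3,2) cycle=14 dir=E
  3. router=(3,1) cycle=16 dir=S
  4. router=(3,0) cycle=18 dir=S

path = [(1,2), (2,2), (3,2), (3,1), (3,0)]
arrival = 18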